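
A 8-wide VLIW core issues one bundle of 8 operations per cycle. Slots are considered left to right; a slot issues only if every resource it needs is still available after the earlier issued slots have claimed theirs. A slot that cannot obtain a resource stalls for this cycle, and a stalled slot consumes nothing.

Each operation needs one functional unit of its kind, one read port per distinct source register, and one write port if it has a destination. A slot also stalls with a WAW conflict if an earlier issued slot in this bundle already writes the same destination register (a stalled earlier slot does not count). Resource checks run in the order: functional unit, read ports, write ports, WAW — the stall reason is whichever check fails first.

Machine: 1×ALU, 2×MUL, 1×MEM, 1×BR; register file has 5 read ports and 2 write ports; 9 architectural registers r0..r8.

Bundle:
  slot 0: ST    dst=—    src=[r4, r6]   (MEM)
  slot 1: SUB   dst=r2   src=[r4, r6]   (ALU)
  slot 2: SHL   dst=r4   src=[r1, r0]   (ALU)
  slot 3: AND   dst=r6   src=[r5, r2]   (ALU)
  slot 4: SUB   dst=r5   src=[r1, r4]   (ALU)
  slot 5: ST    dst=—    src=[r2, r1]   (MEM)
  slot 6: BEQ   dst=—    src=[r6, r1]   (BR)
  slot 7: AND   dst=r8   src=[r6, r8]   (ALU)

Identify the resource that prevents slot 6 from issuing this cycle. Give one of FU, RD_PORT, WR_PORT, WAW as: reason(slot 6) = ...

#0 MEM src=r4,r6 dispatched  <A:1 Mu:2 Ld:0 B:1 rd:3 wr:2>
#1 ALU src=r4,r6 dispatched  <A:0 Mu:2 Ld:0 B:1 rd:1 wr:1>
#2 ALU src=r1,r0 held:FU  <A:0 Mu:2 Ld:0 B:1 rd:1 wr:1>
#3 ALU src=r5,r2 held:FU  <A:0 Mu:2 Ld:0 B:1 rd:1 wr:1>
#4 ALU src=r1,r4 held:FU  <A:0 Mu:2 Ld:0 B:1 rd:1 wr:1>
#5 MEM src=r2,r1 held:FU  <A:0 Mu:2 Ld:0 B:1 rd:1 wr:1>
#6 BR src=r6,r1 held:RD_PORT  <A:0 Mu:2 Ld:0 B:1 rd:1 wr:1>
#7 ALU src=r6,r8 held:FU  <A:0 Mu:2 Ld:0 B:1 rd:1 wr:1>

reason(slot 6) = RD_PORT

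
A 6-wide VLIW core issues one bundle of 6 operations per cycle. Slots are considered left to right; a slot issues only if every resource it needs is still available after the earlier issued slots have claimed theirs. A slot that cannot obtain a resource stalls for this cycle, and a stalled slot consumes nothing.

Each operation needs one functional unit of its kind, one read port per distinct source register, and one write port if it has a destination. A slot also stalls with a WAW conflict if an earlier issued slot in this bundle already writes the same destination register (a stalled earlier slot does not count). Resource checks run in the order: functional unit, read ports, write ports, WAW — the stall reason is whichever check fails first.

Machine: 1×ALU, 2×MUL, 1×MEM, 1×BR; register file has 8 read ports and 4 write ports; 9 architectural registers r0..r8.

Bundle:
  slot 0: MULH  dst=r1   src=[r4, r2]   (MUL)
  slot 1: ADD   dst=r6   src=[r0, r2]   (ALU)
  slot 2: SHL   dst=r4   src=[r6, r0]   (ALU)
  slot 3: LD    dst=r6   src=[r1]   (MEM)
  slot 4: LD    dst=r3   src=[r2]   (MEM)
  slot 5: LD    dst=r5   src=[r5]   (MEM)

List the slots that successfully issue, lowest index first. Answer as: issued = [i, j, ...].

  0. MUL→r1 ⇒ go  {1A/1Mu/1Ld/1B | 6r 3w}
  1. ALU→r6 ⇒ go  {0A/1Mu/1Ld/1B | 4r 2w}
  2. ALU→r4 ⇒ no(FU)  {0A/1Mu/1Ld/1B | 4r 2w}
  3. MEM→r6 ⇒ no(WAW)  {0A/1Mu/1Ld/1B | 4r 2w}
  4. MEM→r3 ⇒ go  {0A/1Mu/0Ld/1B | 3r 1w}
  5. MEM→r5 ⇒ no(FU)  {0A/1Mu/0Ld/1B | 3r 1w}

issued = [0, 1, 4]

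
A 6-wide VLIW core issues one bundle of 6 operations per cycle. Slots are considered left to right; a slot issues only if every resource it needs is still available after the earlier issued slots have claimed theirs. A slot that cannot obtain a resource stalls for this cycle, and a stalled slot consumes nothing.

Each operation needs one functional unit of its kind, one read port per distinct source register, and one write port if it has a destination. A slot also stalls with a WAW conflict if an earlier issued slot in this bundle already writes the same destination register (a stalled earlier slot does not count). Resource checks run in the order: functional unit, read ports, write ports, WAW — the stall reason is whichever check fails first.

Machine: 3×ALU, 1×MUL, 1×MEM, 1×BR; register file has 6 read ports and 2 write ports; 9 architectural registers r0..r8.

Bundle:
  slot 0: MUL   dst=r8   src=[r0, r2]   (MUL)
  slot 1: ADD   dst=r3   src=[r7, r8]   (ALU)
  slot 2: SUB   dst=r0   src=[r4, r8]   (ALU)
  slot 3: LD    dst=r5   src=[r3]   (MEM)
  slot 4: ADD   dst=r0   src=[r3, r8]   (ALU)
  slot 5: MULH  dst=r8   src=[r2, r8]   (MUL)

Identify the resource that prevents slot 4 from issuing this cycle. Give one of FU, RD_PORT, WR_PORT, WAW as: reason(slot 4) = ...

#0 MUL src=r0,r2 dispatched  <A:3 Mu:0 Ld:1 B:1 rd:4 wr:1>
#1 ALU src=r7,r8 dispatched  <A:2 Mu:0 Ld:1 B:1 rd:2 wr:0>
#2 ALU src=r4,r8 held:WR_PORT  <A:2 Mu:0 Ld:1 B:1 rd:2 wr:0>
#3 MEM src=r3 held:WR_PORT  <A:2 Mu:0 Ld:1 B:1 rd:2 wr:0>
#4 ALU src=r3,r8 held:WR_PORT  <A:2 Mu:0 Ld:1 B:1 rd:2 wr:0>
#5 MUL src=r2,r8 held:FU  <A:2 Mu:0 Ld:1 B:1 rd:2 wr:0>

reason(slot 4) = WR_PORT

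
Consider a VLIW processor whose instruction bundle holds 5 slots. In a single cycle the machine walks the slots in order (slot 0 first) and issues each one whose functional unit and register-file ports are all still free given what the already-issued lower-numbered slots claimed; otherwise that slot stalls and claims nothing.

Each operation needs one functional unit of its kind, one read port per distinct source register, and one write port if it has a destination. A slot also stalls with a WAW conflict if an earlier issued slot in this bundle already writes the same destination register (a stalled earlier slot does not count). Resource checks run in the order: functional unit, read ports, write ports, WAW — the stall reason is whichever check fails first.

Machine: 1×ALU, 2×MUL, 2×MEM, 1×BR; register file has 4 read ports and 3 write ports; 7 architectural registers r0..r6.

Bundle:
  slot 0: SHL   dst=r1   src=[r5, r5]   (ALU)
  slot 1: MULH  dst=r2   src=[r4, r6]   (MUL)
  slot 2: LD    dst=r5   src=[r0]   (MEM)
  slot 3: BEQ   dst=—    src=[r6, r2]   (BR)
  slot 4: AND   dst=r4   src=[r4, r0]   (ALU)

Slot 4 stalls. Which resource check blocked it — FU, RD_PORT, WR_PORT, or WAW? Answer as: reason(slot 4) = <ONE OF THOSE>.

reason(slot 4) = FU

(0) want 1×ALU +1rd +1wr — yes → AL0|MU2|ME2|BR1|rd3|wr2
(1) want 1×MUL +2rd +1wr — yes → AL0|MU1|ME2|BR1|rd1|wr1
(2) want 1×MEM +1rd +1wr — yes → AL0|MU1|ME1|BR1|rd0|wr0
(3) want 1×BR +2rd +0wr — RD_PORT → AL0|MU1|ME1|BR1|rd0|wr0
(4) want 1×ALU +2rd +1wr — FU → AL0|MU1|ME1|BR1|rd0|wr0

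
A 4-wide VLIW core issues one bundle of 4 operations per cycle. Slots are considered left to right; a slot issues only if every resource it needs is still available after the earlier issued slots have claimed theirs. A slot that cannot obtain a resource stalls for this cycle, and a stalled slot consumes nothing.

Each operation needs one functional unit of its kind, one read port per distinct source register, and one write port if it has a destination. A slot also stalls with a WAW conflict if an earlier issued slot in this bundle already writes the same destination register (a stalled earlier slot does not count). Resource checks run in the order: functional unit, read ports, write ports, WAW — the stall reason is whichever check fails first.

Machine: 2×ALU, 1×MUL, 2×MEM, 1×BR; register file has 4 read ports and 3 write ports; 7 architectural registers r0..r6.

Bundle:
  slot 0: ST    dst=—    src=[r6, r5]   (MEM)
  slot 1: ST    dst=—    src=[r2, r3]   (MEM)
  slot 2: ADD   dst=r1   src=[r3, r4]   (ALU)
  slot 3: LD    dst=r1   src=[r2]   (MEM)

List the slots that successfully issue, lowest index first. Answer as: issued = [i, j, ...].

issued = [0, 1]

#0 MEM src=r6,r5 dispatched  <A:2 Mu:1 Ld:1 B:1 rd:2 wr:3>
#1 MEM src=r2,r3 dispatched  <A:2 Mu:1 Ld:0 B:1 rd:0 wr:3>
#2 ALU src=r3,r4 held:RD_PORT  <A:2 Mu:1 Ld:0 B:1 rd:0 wr:3>
#3 MEM src=r2 held:FU  <A:2 Mu:1 Ld:0 B:1 rd:0 wr:3>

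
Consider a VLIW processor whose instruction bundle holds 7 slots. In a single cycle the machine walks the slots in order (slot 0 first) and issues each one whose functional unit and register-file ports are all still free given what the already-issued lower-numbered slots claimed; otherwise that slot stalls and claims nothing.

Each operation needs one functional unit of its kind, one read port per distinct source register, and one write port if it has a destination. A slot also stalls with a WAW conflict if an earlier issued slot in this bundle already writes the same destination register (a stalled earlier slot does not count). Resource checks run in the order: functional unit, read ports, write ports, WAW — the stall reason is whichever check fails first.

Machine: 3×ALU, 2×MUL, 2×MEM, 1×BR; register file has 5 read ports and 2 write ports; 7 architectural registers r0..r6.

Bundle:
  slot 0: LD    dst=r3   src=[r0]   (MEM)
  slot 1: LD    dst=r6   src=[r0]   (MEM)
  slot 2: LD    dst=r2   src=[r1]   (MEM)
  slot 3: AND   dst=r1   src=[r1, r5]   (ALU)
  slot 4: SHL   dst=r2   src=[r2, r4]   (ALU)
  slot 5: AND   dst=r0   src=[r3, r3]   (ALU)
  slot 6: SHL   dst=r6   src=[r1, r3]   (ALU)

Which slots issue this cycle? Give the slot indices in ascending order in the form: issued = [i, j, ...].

issued = [0, 1]

slot 0 (MEM): ISSUE — free A3,Mu2,Ld1,B1 rp4 wp1
slot 1 (MEM): ISSUE — free A3,Mu2,Ld0,B1 rp3 wp0
slot 2 (MEM): stall FU — free A3,Mu2,Ld0,B1 rp3 wp0
slot 3 (ALU): stall WR_PORT — free A3,Mu2,Ld0,B1 rp3 wp0
slot 4 (ALU): stall WR_PORT — free A3,Mu2,Ld0,B1 rp3 wp0
slot 5 (ALU): stall WR_PORT — free A3,Mu2,Ld0,B1 rp3 wp0
slot 6 (ALU): stall WR_PORT — free A3,Mu2,Ld0,B1 rp3 wp0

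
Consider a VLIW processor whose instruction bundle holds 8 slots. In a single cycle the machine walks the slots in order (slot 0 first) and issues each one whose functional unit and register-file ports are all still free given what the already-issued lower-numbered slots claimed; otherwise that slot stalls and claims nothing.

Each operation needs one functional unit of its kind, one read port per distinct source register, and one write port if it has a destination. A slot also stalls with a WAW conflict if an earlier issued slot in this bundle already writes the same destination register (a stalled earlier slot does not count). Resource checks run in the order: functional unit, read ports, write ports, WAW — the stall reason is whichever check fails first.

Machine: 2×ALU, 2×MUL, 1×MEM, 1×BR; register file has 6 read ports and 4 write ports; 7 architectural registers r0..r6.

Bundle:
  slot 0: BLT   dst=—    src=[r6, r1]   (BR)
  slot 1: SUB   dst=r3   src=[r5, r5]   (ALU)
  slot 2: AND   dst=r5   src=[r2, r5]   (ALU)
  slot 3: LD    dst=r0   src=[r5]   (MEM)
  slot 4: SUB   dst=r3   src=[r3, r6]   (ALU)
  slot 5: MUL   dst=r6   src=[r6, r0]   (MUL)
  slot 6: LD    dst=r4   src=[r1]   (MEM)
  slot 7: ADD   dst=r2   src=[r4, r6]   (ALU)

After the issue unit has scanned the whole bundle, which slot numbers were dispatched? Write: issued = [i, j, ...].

slot 0 (BR): ISSUE — free A2,Mu2,Ld1,B0 rp4 wp4
slot 1 (ALU): ISSUE — free A1,Mu2,Ld1,B0 rp3 wp3
slot 2 (ALU): ISSUE — free A0,Mu2,Ld1,B0 rp1 wp2
slot 3 (MEM): ISSUE — free A0,Mu2,Ld0,B0 rp0 wp1
slot 4 (ALU): stall FU — free A0,Mu2,Ld0,B0 rp0 wp1
slot 5 (MUL): stall RD_PORT — free A0,Mu2,Ld0,B0 rp0 wp1
slot 6 (MEM): stall FU — free A0,Mu2,Ld0,B0 rp0 wp1
slot 7 (ALU): stall FU — free A0,Mu2,Ld0,B0 rp0 wp1

issued = [0, 1, 2, 3]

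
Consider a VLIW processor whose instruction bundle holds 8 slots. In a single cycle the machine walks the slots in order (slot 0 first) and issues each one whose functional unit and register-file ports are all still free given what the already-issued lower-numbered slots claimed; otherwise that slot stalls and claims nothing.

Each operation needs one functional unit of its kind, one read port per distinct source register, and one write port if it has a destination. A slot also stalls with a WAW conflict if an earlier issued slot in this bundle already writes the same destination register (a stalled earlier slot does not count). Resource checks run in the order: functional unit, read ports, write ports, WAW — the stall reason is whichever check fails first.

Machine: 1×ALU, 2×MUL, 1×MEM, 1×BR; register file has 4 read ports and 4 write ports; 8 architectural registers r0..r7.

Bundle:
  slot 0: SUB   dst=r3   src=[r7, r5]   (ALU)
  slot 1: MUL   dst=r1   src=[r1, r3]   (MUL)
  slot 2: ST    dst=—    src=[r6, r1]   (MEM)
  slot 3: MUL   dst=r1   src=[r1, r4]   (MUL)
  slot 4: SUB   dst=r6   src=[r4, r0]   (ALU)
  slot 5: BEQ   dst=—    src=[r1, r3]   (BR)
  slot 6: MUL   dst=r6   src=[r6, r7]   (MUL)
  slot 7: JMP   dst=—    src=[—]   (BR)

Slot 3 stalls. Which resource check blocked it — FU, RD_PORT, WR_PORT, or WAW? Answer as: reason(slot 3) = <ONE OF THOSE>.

#0 ALU src=r7,r5 dispatched  <A:0 Mu:2 Ld:1 B:1 rd:2 wr:3>
#1 MUL src=r1,r3 dispatched  <A:0 Mu:1 Ld:1 B:1 rd:0 wr:2>
#2 MEM src=r6,r1 held:RD_PORT  <A:0 Mu:1 Ld:1 B:1 rd:0 wr:2>
#3 MUL src=r1,r4 held:RD_PORT  <A:0 Mu:1 Ld:1 B:1 rd:0 wr:2>
#4 ALU src=r4,r0 held:FU  <A:0 Mu:1 Ld:1 B:1 rd:0 wr:2>
#5 BR src=r1,r3 held:RD_PORT  <A:0 Mu:1 Ld:1 B:1 rd:0 wr:2>
#6 MUL src=r6,r7 held:RD_PORT  <A:0 Mu:1 Ld:1 B:1 rd:0 wr:2>
#7 BR src=- dispatched  <A:0 Mu:1 Ld:1 B:0 rd:0 wr:2>

reason(slot 3) = RD_PORT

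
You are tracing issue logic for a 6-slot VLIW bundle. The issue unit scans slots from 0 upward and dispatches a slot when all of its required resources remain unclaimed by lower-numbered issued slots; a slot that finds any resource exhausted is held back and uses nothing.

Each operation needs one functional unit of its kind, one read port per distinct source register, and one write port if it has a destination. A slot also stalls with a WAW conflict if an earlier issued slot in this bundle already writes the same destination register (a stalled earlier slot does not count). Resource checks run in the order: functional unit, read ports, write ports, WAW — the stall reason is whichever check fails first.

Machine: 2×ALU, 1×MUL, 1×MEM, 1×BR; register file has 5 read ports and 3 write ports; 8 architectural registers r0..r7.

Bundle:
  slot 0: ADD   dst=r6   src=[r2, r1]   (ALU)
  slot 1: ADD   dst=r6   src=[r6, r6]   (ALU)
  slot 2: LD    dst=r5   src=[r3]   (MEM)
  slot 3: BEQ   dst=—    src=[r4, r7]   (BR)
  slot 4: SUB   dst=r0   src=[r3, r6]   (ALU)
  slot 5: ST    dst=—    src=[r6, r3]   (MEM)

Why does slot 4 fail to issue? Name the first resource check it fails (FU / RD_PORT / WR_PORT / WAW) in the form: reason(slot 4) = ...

reason(slot 4) = RD_PORT

  0. ALU→r6 ⇒ go  {1A/1Mu/1Ld/1B | 3r 2w}
  1. ALU→r6 ⇒ no(WAW)  {1A/1Mu/1Ld/1B | 3r 2w}
  2. MEM→r5 ⇒ go  {1A/1Mu/0Ld/1B | 2r 1w}
  3. BR ⇒ go  {1A/1Mu/0Ld/0B | 0r 1w}
  4. ALU→r0 ⇒ no(RD_PORT)  {1A/1Mu/0Ld/0B | 0r 1w}
  5. MEM ⇒ no(FU)  {1A/1Mu/0Ld/0B | 0r 1w}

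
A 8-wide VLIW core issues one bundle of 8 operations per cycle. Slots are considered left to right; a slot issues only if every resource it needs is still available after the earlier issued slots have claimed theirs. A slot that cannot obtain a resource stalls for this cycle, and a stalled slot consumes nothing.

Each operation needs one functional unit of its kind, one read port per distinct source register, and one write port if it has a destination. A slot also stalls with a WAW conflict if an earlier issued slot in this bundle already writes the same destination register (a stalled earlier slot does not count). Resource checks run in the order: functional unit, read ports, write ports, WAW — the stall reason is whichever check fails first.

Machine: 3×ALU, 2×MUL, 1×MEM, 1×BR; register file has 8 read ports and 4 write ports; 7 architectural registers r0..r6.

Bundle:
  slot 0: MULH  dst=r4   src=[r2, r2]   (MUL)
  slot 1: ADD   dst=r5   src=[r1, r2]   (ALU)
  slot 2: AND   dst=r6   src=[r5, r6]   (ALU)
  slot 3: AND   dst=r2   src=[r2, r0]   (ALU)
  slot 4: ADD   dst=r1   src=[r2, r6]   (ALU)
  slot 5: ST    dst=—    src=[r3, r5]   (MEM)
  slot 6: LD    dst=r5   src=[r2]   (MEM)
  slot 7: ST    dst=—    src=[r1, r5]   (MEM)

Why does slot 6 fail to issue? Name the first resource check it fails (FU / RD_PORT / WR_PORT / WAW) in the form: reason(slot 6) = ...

reason(slot 6) = WR_PORT

slot 0 (MUL): ISSUE — free A3,Mu1,Ld1,B1 rp7 wp3
slot 1 (ALU): ISSUE — free A2,Mu1,Ld1,B1 rp5 wp2
slot 2 (ALU): ISSUE — free A1,Mu1,Ld1,B1 rp3 wp1
slot 3 (ALU): ISSUE — free A0,Mu1,Ld1,B1 rp1 wp0
slot 4 (ALU): stall FU — free A0,Mu1,Ld1,B1 rp1 wp0
slot 5 (MEM): stall RD_PORT — free A0,Mu1,Ld1,B1 rp1 wp0
slot 6 (MEM): stall WR_PORT — free A0,Mu1,Ld1,B1 rp1 wp0
slot 7 (MEM): stall RD_PORT — free A0,Mu1,Ld1,B1 rp1 wp0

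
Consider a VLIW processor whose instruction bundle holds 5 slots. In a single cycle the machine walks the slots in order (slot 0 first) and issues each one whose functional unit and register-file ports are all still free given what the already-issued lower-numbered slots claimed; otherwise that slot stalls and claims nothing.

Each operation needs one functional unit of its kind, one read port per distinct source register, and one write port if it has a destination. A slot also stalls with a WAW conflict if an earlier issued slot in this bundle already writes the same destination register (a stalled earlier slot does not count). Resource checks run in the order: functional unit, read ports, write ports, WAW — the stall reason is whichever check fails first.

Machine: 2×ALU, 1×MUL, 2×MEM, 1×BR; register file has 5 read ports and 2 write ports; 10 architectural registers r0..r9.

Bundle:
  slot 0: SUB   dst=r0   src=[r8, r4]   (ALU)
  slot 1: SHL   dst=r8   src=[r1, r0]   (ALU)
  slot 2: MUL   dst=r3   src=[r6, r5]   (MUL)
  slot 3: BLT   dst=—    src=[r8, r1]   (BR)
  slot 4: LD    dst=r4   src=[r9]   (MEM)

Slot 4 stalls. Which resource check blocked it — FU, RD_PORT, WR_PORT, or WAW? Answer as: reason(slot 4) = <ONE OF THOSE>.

reason(slot 4) = WR_PORT

[0] ALU needs rd=2 wr=1: ok; after: ALU=1 MUL=1 MEM=2 BR=1, R=3, W=1
[1] ALU needs rd=2 wr=1: ok; after: ALU=0 MUL=1 MEM=2 BR=1, R=1, W=0
[2] MUL needs rd=2 wr=1: RD_PORT; after: ALU=0 MUL=1 MEM=2 BR=1, R=1, W=0
[3] BR needs rd=2 wr=0: RD_PORT; after: ALU=0 MUL=1 MEM=2 BR=1, R=1, W=0
[4] MEM needs rd=1 wr=1: WR_PORT; after: ALU=0 MUL=1 MEM=2 BR=1, R=1, W=0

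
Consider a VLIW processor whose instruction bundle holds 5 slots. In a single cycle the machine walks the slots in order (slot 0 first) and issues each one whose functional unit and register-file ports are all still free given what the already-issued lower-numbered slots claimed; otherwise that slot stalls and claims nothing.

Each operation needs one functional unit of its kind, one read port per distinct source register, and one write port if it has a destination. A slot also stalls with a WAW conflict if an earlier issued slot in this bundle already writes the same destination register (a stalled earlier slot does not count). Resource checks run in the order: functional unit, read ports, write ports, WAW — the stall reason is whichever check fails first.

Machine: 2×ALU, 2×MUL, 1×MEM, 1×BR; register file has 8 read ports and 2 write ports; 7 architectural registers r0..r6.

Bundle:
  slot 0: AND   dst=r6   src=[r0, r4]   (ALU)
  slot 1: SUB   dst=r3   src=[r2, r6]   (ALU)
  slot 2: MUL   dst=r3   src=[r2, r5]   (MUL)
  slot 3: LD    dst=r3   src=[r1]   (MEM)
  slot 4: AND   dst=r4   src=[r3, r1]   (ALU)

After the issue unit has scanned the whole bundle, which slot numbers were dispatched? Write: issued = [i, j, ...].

issued = [0, 1]

(0) want 1×ALU +2rd +1wr — yes → AL1|MU2|ME1|BR1|rd6|wr1
(1) want 1×ALU +2rd +1wr — yes → AL0|MU2|ME1|BR1|rd4|wr0
(2) want 1×MUL +2rd +1wr — WR_PORT → AL0|MU2|ME1|BR1|rd4|wr0
(3) want 1×MEM +1rd +1wr — WR_PORT → AL0|MU2|ME1|BR1|rd4|wr0
(4) want 1×ALU +2rd +1wr — FU → AL0|MU2|ME1|BR1|rd4|wr0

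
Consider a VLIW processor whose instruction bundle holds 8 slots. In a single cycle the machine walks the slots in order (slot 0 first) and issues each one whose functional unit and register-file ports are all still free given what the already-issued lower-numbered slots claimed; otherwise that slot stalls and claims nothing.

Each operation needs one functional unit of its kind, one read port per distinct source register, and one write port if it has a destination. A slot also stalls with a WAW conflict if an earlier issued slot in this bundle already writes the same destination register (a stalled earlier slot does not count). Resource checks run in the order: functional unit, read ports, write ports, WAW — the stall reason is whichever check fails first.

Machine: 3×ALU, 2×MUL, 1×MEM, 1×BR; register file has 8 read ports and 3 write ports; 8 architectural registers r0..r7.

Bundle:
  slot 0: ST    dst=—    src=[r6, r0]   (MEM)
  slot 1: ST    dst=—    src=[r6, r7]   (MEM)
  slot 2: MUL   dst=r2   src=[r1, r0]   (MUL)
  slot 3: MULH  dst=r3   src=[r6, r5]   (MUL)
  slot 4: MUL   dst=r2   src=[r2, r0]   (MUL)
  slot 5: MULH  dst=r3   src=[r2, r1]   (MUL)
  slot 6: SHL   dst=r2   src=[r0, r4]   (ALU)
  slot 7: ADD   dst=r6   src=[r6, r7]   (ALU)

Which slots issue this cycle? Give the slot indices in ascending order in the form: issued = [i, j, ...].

issued = [0, 2, 3, 7]

  0. MEM ⇒ go  {3A/2Mu/0Ld/1B | 6r 3w}
  1. MEM ⇒ no(FU)  {3A/2Mu/0Ld/1B | 6r 3w}
  2. MUL→r2 ⇒ go  {3A/1Mu/0Ld/1B | 4r 2w}
  3. MUL→r3 ⇒ go  {3A/0Mu/0Ld/1B | 2r 1w}
  4. MUL→r2 ⇒ no(FU)  {3A/0Mu/0Ld/1B | 2r 1w}
  5. MUL→r3 ⇒ no(FU)  {3A/0Mu/0Ld/1B | 2r 1w}
  6. ALU→r2 ⇒ no(WAW)  {3A/0Mu/0Ld/1B | 2r 1w}
  7. ALU→r6 ⇒ go  {2A/0Mu/0Ld/1B | 0r 0w}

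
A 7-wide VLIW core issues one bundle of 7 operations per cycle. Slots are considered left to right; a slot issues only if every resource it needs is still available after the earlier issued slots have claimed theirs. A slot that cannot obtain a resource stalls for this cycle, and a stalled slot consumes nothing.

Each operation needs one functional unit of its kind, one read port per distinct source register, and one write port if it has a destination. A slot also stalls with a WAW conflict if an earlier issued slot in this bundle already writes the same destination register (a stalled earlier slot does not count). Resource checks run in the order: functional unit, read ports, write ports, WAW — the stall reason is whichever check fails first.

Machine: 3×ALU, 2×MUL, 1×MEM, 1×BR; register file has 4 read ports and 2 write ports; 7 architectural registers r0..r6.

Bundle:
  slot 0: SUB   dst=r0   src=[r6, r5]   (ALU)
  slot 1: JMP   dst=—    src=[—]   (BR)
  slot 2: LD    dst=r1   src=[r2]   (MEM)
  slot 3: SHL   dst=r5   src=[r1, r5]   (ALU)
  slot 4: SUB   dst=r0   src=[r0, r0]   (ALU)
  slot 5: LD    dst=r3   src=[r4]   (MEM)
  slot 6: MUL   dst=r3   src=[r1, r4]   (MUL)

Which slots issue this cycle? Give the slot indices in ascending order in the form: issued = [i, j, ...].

(0) want 1×ALU +2rd +1wr — yes → AL2|MU2|ME1|BR1|rd2|wr1
(1) want 1×BR +0rd +0wr — yes → AL2|MU2|ME1|BR0|rd2|wr1
(2) want 1×MEM +1rd +1wr — yes → AL2|MU2|ME0|BR0|rd1|wr0
(3) want 1×ALU +2rd +1wr — RD_PORT → AL2|MU2|ME0|BR0|rd1|wr0
(4) want 1×ALU +1rd +1wr — WR_PORT → AL2|MU2|ME0|BR0|rd1|wr0
(5) want 1×MEM +1rd +1wr — FU → AL2|MU2|ME0|BR0|rd1|wr0
(6) want 1×MUL +2rd +1wr — RD_PORT → AL2|MU2|ME0|BR0|rd1|wr0

issued = [0, 1, 2]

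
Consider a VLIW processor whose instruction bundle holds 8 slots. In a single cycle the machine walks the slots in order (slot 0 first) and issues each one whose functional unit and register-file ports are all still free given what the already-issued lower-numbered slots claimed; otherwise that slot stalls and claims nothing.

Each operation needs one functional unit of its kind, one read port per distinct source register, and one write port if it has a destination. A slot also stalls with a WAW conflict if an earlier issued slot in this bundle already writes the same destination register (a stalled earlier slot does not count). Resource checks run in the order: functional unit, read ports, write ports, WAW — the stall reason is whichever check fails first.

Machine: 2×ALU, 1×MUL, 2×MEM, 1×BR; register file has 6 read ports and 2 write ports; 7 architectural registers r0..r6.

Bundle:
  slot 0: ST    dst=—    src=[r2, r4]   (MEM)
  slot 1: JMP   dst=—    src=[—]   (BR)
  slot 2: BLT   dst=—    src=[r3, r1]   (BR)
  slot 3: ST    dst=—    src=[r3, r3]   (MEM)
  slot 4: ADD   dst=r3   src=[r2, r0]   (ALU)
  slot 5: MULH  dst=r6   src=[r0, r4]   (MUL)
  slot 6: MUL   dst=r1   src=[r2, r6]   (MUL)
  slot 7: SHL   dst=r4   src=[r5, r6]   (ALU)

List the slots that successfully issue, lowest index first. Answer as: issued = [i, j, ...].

issued = [0, 1, 3, 4]

  0. MEM ⇒ go  {2A/1Mu/1Ld/1B | 4r 2w}
  1. BR ⇒ go  {2A/1Mu/1Ld/0B | 4r 2w}
  2. BR ⇒ no(FU)  {2A/1Mu/1Ld/0B | 4r 2w}
  3. MEM ⇒ go  {2A/1Mu/0Ld/0B | 3r 2w}
  4. ALU→r3 ⇒ go  {1A/1Mu/0Ld/0B | 1r 1w}
  5. MUL→r6 ⇒ no(RD_PORT)  {1A/1Mu/0Ld/0B | 1r 1w}
  6. MUL→r1 ⇒ no(RD_PORT)  {1A/1Mu/0Ld/0B | 1r 1w}
  7. ALU→r4 ⇒ no(RD_PORT)  {1A/1Mu/0Ld/0B | 1r 1w}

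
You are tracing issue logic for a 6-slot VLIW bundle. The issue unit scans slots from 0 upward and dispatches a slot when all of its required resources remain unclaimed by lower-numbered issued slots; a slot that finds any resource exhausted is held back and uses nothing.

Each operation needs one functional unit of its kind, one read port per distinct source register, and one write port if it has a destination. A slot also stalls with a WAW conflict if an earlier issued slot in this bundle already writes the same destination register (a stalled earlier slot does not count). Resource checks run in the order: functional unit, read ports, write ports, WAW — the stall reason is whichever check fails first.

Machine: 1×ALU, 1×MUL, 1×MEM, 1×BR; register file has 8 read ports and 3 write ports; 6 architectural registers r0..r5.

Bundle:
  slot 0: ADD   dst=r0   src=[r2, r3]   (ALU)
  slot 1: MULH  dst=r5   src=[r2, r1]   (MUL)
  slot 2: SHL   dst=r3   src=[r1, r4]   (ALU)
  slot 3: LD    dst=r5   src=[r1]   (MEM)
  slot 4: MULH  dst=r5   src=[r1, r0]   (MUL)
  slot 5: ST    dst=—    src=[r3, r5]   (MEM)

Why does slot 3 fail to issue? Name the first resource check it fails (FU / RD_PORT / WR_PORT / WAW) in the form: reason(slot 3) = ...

reason(slot 3) = WAW

(0) want 1×ALU +2rd +1wr — yes → AL0|MU1|ME1|BR1|rd6|wr2
(1) want 1×MUL +2rd +1wr — yes → AL0|MU0|ME1|BR1|rd4|wr1
(2) want 1×ALU +2rd +1wr — FU → AL0|MU0|ME1|BR1|rd4|wr1
(3) want 1×MEM +1rd +1wr — WAW → AL0|MU0|ME1|BR1|rd4|wr1
(4) want 1×MUL +2rd +1wr — FU → AL0|MU0|ME1|BR1|rd4|wr1
(5) want 1×MEM +2rd +0wr — yes → AL0|MU0|ME0|BR1|rd2|wr1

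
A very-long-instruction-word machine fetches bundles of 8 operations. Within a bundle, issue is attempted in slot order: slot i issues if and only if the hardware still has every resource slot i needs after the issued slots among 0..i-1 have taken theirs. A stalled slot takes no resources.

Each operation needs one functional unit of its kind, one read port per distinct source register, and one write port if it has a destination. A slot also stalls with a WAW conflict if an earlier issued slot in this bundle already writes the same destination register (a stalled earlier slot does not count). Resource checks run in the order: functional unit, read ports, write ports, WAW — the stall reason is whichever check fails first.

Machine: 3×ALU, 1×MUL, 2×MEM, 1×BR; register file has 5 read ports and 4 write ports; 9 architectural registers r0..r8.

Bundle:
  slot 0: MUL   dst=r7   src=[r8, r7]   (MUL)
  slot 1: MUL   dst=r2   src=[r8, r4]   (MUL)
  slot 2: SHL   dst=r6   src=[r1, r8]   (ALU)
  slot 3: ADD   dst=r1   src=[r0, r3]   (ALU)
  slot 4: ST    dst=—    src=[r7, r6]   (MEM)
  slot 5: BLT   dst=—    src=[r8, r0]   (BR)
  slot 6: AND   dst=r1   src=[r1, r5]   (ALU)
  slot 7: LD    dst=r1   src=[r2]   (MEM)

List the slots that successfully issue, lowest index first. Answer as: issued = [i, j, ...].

[0] MUL needs rd=2 wr=1: ok; after: ALU=3 MUL=0 MEM=2 BR=1, R=3, W=3
[1] MUL needs rd=2 wr=1: FU; after: ALU=3 MUL=0 MEM=2 BR=1, R=3, W=3
[2] ALU needs rd=2 wr=1: ok; after: ALU=2 MUL=0 MEM=2 BR=1, R=1, W=2
[3] ALU needs rd=2 wr=1: RD_PORT; after: ALU=2 MUL=0 MEM=2 BR=1, R=1, W=2
[4] MEM needs rd=2 wr=0: RD_PORT; after: ALU=2 MUL=0 MEM=2 BR=1, R=1, W=2
[5] BR needs rd=2 wr=0: RD_PORT; after: ALU=2 MUL=0 MEM=2 BR=1, R=1, W=2
[6] ALU needs rd=2 wr=1: RD_PORT; after: ALU=2 MUL=0 MEM=2 BR=1, R=1, W=2
[7] MEM needs rd=1 wr=1: ok; after: ALU=2 MUL=0 MEM=1 BR=1, R=0, W=1

issued = [0, 2, 7]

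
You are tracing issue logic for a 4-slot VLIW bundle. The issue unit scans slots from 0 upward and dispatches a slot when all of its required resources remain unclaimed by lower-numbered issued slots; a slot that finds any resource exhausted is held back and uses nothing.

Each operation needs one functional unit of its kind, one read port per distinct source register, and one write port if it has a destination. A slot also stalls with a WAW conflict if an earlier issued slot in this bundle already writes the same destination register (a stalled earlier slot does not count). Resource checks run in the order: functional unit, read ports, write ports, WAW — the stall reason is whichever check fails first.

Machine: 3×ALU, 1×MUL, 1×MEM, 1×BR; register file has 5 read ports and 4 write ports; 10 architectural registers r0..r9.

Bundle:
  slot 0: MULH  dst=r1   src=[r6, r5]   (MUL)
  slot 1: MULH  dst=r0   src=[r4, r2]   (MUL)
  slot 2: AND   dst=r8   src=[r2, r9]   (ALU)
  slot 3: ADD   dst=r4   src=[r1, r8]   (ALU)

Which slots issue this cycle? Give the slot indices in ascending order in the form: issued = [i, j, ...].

slot 0 (MUL): ISSUE — free A3,Mu0,Ld1,B1 rp3 wp3
slot 1 (MUL): stall FU — free A3,Mu0,Ld1,B1 rp3 wp3
slot 2 (ALU): ISSUE — free A2,Mu0,Ld1,B1 rp1 wp2
slot 3 (ALU): stall RD_PORT — free A2,Mu0,Ld1,B1 rp1 wp2

issued = [0, 2]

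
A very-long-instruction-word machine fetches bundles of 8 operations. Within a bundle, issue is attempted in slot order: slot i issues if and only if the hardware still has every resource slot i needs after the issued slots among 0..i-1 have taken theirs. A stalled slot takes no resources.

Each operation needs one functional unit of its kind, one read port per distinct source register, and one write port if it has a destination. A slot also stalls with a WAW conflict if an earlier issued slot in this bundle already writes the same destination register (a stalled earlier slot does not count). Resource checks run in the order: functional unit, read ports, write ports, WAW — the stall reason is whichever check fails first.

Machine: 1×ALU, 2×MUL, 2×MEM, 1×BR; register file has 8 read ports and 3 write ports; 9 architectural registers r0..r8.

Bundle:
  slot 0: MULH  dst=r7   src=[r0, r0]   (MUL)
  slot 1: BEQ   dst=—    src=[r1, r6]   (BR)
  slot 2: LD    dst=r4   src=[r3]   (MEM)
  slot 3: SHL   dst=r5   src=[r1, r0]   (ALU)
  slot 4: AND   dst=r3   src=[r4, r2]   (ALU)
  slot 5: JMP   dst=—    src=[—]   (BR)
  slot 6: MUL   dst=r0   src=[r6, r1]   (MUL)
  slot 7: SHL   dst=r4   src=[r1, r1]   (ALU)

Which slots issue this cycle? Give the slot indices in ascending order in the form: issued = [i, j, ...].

issued = [0, 1, 2, 3]

slot 0 (MUL): ISSUE — free A1,Mu1,Ld2,B1 rp7 wp2
slot 1 (BR): ISSUE — free A1,Mu1,Ld2,B0 rp5 wp2
slot 2 (MEM): ISSUE — free A1,Mu1,Ld1,B0 rp4 wp1
slot 3 (ALU): ISSUE — free A0,Mu1,Ld1,B0 rp2 wp0
slot 4 (ALU): stall FU — free A0,Mu1,Ld1,B0 rp2 wp0
slot 5 (BR): stall FU — free A0,Mu1,Ld1,B0 rp2 wp0
slot 6 (MUL): stall WR_PORT — free A0,Mu1,Ld1,B0 rp2 wp0
slot 7 (ALU): stall FU — free A0,Mu1,Ld1,B0 rp2 wp0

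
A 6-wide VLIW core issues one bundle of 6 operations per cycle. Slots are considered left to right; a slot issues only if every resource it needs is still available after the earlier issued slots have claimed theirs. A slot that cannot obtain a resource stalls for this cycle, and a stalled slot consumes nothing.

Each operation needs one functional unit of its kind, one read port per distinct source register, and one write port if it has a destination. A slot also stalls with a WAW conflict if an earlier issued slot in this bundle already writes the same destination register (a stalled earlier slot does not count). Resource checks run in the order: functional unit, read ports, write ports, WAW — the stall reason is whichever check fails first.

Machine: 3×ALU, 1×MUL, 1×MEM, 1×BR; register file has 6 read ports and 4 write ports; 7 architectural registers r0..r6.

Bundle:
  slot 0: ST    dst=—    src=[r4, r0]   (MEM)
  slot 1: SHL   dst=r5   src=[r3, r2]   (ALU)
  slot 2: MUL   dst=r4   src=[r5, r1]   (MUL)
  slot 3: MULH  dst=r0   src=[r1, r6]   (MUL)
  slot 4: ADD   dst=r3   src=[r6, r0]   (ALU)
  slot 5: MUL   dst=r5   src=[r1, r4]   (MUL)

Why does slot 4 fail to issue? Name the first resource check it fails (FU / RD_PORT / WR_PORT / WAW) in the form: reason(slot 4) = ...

(0) want 1×MEM +2rd +0wr — yes → AL3|MU1|ME0|BR1|rd4|wr4
(1) want 1×ALU +2rd +1wr — yes → AL2|MU1|ME0|BR1|rd2|wr3
(2) want 1×MUL +2rd +1wr — yes → AL2|MU0|ME0|BR1|rd0|wr2
(3) want 1×MUL +2rd +1wr — FU → AL2|MU0|ME0|BR1|rd0|wr2
(4) want 1×ALU +2rd +1wr — RD_PORT → AL2|MU0|ME0|BR1|rd0|wr2
(5) want 1×MUL +2rd +1wr — FU → AL2|MU0|ME0|BR1|rd0|wr2

reason(slot 4) = RD_PORT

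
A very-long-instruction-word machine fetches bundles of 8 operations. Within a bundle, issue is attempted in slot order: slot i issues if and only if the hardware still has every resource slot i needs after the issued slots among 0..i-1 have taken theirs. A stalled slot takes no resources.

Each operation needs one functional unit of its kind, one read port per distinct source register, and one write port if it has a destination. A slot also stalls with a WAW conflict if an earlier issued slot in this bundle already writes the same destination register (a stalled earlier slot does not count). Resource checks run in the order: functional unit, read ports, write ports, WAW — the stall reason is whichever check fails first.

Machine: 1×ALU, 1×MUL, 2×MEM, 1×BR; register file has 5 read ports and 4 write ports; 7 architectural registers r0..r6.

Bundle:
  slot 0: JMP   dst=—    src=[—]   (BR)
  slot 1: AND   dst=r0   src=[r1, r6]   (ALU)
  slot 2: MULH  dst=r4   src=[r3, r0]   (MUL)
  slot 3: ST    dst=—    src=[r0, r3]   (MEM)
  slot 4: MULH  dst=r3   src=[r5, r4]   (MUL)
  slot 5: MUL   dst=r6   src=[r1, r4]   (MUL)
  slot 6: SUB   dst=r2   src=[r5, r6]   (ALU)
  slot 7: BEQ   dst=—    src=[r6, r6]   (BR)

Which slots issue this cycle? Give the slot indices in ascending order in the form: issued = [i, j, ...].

  0. BR ⇒ go  {1A/1Mu/2Ld/0B | 5r 4w}
  1. ALU→r0 ⇒ go  {0A/1Mu/2Ld/0B | 3r 3w}
  2. MUL→r4 ⇒ go  {0A/0Mu/2Ld/0B | 1r 2w}
  3. MEM ⇒ no(RD_PORT)  {0A/0Mu/2Ld/0B | 1r 2w}
  4. MUL→r3 ⇒ no(FU)  {0A/0Mu/2Ld/0B | 1r 2w}
  5. MUL→r6 ⇒ no(FU)  {0A/0Mu/2Ld/0B | 1r 2w}
  6. ALU→r2 ⇒ no(FU)  {0A/0Mu/2Ld/0B | 1r 2w}
  7. BR ⇒ no(FU)  {0A/0Mu/2Ld/0B | 1r 2w}

issued = [0, 1, 2]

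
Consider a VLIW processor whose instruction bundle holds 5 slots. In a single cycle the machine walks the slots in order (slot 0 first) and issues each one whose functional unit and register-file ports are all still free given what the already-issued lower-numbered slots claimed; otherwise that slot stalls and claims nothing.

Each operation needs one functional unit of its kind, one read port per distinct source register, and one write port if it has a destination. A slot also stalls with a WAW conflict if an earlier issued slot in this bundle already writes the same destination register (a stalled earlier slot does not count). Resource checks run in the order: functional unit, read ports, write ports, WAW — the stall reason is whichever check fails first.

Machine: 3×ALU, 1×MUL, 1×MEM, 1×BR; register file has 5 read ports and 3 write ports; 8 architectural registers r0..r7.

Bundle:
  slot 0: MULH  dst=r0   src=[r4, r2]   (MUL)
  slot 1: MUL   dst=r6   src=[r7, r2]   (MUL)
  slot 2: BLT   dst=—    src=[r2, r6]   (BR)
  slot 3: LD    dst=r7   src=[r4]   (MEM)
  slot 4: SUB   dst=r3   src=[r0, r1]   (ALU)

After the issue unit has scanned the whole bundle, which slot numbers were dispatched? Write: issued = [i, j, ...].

#0 MUL src=r4,r2 dispatched  <A:3 Mu:0 Ld:1 B:1 rd:3 wr:2>
#1 MUL src=r7,r2 held:FU  <A:3 Mu:0 Ld:1 B:1 rd:3 wr:2>
#2 BR src=r2,r6 dispatched  <A:3 Mu:0 Ld:1 B:0 rd:1 wr:2>
#3 MEM src=r4 dispatched  <A:3 Mu:0 Ld:0 B:0 rd:0 wr:1>
#4 ALU src=r0,r1 held:RD_PORT  <A:3 Mu:0 Ld:0 B:0 rd:0 wr:1>

issued = [0, 2, 3]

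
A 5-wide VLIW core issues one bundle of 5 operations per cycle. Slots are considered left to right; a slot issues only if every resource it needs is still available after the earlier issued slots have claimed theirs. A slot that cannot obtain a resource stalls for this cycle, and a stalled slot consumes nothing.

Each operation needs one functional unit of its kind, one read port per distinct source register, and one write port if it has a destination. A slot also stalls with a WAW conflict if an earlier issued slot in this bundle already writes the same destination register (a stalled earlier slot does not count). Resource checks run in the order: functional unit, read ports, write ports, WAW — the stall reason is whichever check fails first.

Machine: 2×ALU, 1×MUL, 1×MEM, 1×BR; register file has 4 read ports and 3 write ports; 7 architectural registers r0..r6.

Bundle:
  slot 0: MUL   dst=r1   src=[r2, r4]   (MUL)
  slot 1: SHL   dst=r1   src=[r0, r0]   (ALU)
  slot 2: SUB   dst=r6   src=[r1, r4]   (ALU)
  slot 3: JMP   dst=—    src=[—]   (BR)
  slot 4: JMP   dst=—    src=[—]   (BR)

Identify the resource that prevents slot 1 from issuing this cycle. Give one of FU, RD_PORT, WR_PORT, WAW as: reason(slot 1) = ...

reason(slot 1) = WAW

  0. MUL→r1 ⇒ go  {2A/0Mu/1Ld/1B | 2r 2w}
  1. ALU→r1 ⇒ no(WAW)  {2A/0Mu/1Ld/1B | 2r 2w}
  2. ALU→r6 ⇒ go  {1A/0Mu/1Ld/1B | 0r 1w}
  3. BR ⇒ go  {1A/0Mu/1Ld/0B | 0r 1w}
  4. BR ⇒ no(FU)  {1A/0Mu/1Ld/0B | 0r 1w}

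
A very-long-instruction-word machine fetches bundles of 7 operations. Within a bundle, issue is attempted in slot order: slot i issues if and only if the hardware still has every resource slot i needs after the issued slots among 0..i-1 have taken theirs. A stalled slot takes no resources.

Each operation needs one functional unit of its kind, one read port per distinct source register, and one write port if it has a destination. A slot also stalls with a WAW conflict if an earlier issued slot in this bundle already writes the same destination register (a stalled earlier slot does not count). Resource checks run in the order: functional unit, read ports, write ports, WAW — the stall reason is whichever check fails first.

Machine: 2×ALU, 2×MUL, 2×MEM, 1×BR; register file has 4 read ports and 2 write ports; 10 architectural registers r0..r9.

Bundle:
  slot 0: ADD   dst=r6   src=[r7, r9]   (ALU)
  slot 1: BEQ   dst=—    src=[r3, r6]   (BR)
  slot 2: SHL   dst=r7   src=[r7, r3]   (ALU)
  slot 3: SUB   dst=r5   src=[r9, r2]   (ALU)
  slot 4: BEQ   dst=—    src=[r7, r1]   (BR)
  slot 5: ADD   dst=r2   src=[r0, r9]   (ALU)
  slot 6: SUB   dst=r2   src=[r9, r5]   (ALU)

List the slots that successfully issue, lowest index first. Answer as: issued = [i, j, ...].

issued = [0, 1]

#0 ALU src=r7,r9 dispatched  <A:1 Mu:2 Ld:2 B:1 rd:2 wr:1>
#1 BR src=r3,r6 dispatched  <A:1 Mu:2 Ld:2 B:0 rd:0 wr:1>
#2 ALU src=r7,r3 held:RD_PORT  <A:1 Mu:2 Ld:2 B:0 rd:0 wr:1>
#3 ALU src=r9,r2 held:RD_PORT  <A:1 Mu:2 Ld:2 B:0 rd:0 wr:1>
#4 BR src=r7,r1 held:FU  <A:1 Mu:2 Ld:2 B:0 rd:0 wr:1>
#5 ALU src=r0,r9 held:RD_PORT  <A:1 Mu:2 Ld:2 B:0 rd:0 wr:1>
#6 ALU src=r9,r5 held:RD_PORT  <A:1 Mu:2 Ld:2 B:0 rd:0 wr:1>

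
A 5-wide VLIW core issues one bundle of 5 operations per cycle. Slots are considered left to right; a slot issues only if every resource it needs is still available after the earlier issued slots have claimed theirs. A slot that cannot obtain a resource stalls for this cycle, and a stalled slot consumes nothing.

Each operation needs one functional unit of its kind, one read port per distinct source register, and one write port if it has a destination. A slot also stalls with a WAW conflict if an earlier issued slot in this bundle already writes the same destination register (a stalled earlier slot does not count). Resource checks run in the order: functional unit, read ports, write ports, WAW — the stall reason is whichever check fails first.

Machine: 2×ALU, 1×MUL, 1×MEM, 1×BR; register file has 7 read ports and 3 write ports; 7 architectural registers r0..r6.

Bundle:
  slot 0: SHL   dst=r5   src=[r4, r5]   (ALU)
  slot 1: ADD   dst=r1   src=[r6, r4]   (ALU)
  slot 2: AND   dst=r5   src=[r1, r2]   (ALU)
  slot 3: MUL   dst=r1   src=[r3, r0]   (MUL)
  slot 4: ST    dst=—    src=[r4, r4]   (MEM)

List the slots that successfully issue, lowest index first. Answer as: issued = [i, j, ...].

issued = [0, 1, 4]

[0] ALU needs rd=2 wr=1: ok; after: ALU=1 MUL=1 MEM=1 BR=1, R=5, W=2
[1] ALU needs rd=2 wr=1: ok; after: ALU=0 MUL=1 MEM=1 BR=1, R=3, W=1
[2] ALU needs rd=2 wr=1: FU; after: ALU=0 MUL=1 MEM=1 BR=1, R=3, W=1
[3] MUL needs rd=2 wr=1: WAW; after: ALU=0 MUL=1 MEM=1 BR=1, R=3, W=1
[4] MEM needs rd=1 wr=0: ok; after: ALU=0 MUL=1 MEM=0 BR=1, R=2, W=1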